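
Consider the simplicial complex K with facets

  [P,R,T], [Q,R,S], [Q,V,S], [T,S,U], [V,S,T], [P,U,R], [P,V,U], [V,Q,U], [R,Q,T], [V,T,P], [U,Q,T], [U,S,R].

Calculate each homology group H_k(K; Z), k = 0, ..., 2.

H_0 ≅ Z,  H_1 ≅ Z/2,  H_2 = 0.

We work with the vertex ordering P < Q < R < S < T < U < V. The simplices of K, each written with vertices in increasing order, are:

  0-simplices (7): P, Q, R, S, T, U, V
  1-simplices (18): PR, PT, PU, PV, QR, QS, QT, QU, QV, RS, RT, RU, ST, SU, SV, TU, TV, UV
  2-simplices (12): PRT, PRU, PTV, PUV, QRS, QRT, QSV, QTU, QUV, RSU, STU, STV

giving chain groups C_0 ≅ Z^7, C_1 ≅ Z^18, C_2 ≅ Z^12.

The boundary map ∂_1: C_1 → C_0 sends each edge [p,q] (with p < q) to q − p.
The 7×18 boundary matrix has rank 6 and Smith normal form diag(1,1,1,1,1,1).

∂_2: C_2 → C_1 maps a triangle to the signed sum of its edges. For instance
  ∂RSU = SU − RU + RS,
  ∂QTU = TU − QU + QT.
This gives a 18×12 integer matrix of rank 12; reducing to Smith normal form yields diagonal entries (1,1,1,1,1,1,1,1,1,1,1,2).

Reading off H_k = ker ∂_k / im ∂_{k+1}:

  H_0: rank C_0 − rank ∂_1 = 7 − 6 = 1, and the invariant factors of ∂_1 are all 1, so H_0 ≅ Z.
  H_1: rank ker ∂_1 − rank ∂_2 = (18 − 6) − 12 = 0, and ∂_2 has invariant factor 2 > 1, so H_1 ≅ Z/2.
  H_2: rank ker ∂_2 − rank ∂_3 = (12 − 12) − 0 = 0, and there is no ∂_3, so H_2 ≅ 0.

As a check, the Euler characteristic is 7 − 18 + 12 = 1, which agrees with 1 − 0 + 0 = 1.
(K is a triangulation of the real projective plane RP^2.)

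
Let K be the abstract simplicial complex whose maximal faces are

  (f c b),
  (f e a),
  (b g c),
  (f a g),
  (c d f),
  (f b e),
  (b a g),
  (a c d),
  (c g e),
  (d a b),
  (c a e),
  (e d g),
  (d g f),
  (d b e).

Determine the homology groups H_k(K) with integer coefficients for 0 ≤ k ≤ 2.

H_0 = Z,  H_1 = Z^2,  H_2 = Z.

K has 7 vertices, 21 edges, 14 triangles.
rank ∂_0 = 0, rank ∂_1 = 6 ⇒ b_0 = 7 − 0 − 6 = 1; all invariant factors of ∂_1 are 1 so no torsion. So H_0 = Z.
rank ∂_1 = 6, rank ∂_2 = 13 ⇒ b_1 = 21 − 6 − 13 = 2; all invariant factors of ∂_2 are 1 so no torsion. So H_1 = Z^2.
rank ∂_2 = 13, rank ∂_3 = 0 ⇒ b_2 = 14 − 13 − 0 = 1. So H_2 = Z.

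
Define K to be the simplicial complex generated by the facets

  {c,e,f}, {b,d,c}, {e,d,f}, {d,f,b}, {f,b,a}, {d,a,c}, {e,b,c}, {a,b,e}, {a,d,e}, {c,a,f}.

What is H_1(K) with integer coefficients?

We work with the vertex ordering a < b < c < d < e < f. The simplices of K, each written with vertices in increasing order, are:

  0-simplices (6): a, b, c, d, e, f
  1-simplices (15): ab, ac, ad, ae, af, bc, bd, be, bf, cd, ce, cf, de, df, ef
  2-simplices (10): abe, abf, acd, acf, ade, bcd, bce, bdf, cef, def

giving chain groups C_0 ≅ Z^6, C_1 ≅ Z^15, C_2 ≅ Z^10.

The boundary map ∂_1: C_1 → C_0 maps an edge to its endpoints' difference, ∂[p,q] = q − p.
The resulting 6×15 matrix has rank 5, and its Smith normal form has invariant factors (1,1,1,1,1).

The boundary map ∂_2: C_2 → C_1 sends each 2-simplex [p,q,r] to [q,r] − [p,r] + [p,q]. For instance
  ∂acf = cf − af + ac,
  ∂ade = de − ae + ad.
The resulting 15×10 matrix has rank 10, and its Smith normal form has invariant factors (1,1,1,1,1,1,1,1,1,2).

Computing H_k = (kernel of ∂_k) / (image of ∂_{k+1}):

  H_1: rank ker ∂_1 − rank ∂_2 = (15 − 5) − 10 = 0, and ∂_2 has invariant factor 2 > 1, so H_1 = Z_2.

H_1 ≅ Z_2.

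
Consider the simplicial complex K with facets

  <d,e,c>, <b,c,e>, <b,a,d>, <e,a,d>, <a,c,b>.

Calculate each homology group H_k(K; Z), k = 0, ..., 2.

H_0 = Z,  H_1 = Z,  H_2 = 0.

Take the total order a < b < c < d < e on the vertex set. Then K (dimension 2) consists of the simplices:

  0-simplices (5): a, b, c, d, e
  1-simplices (10): ab, ac, ad, ae, bc, bd, be, cd, ce, de
  2-simplices (5): abc, abd, ade, bce, cde

giving chain groups C_0 ≅ Z^5, C_1 ≅ Z^10, C_2 ≅ Z^5.

The boundary map ∂_1: C_1 → C_0 maps an edge to its endpoints' difference, ∂[p,q] = q − p.
The resulting 5×10 matrix has rank 4, and its Smith normal form has invariant factors (1,1,1,1).

∂_2: C_2 → C_1 sends each 2-simplex [p,q,r] to [q,r] − [p,r] + [p,q]. For instance
  ∂abc = bc − ac + ab,
  ∂ade = de − ae + ad.
This gives a 10×5 integer matrix of rank 5; reducing to Smith normal form yields diagonal entries (1,1,1,1,1).

From H_k ≅ ker(∂_k) / im(∂_{k+1}) we obtain:

  H_0: rank C_0 − rank ∂_1 = 5 − 4 = 1, and the invariant factors of ∂_1 are all 1, so H_0 ≅ Z.
  H_1: rank ker ∂_1 − rank ∂_2 = (10 − 4) − 5 = 1, and the invariant factors of ∂_2 are all 1, so H_1 ≅ Z.
  H_2: rank ker ∂_2 − rank ∂_3 = (5 − 5) − 0 = 0, and there is no ∂_3, so H_2 ≅ 0.

As a check, the Euler characteristic is 5 − 10 + 5 = 0, which agrees with 1 − 1 + 0 = 0.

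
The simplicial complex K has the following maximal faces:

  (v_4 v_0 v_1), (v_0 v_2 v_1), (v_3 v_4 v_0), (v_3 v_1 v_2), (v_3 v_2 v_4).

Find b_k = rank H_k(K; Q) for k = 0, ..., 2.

Order the vertices as v_0 < v_1 < v_2 < v_3 < v_4. Listing each simplex with vertices in this order, K has dimension 2 with simplices:

  0-simplices (5): [v_0], [v_1], [v_2], [v_3], [v_4]
  1-simplices (10): [v_0,v_1], [v_0,v_2], [v_0,v_3], [v_0,v_4], [v_1,v_2], [v_1,v_3], [v_1,v_4], [v_2,v_3], [v_2,v_4], [v_3,v_4]
  2-simplices (5): [v_0,v_1,v_2], [v_0,v_1,v_4], [v_0,v_3,v_4], [v_1,v_2,v_3], [v_2,v_3,v_4]

Hence C_0 ≅ Z^5, C_1 ≅ Z^10, C_2 ≅ Z^5.

The boundary map ∂_1: C_1 → C_0 sends each edge [p,q] (with p < q) to q − p.
The 5×10 boundary matrix has rank 4 and Smith normal form diag(1,1,1,1).

The boundary map ∂_2: C_2 → C_1 acts by ∂[p,q,r] = [q,r] − [p,r] + [p,q]. For instance
  ∂[v_2,v_3,v_4] = [v_3,v_4] − [v_2,v_4] + [v_2,v_3],
  ∂[v_0,v_3,v_4] = [v_3,v_4] − [v_0,v_4] + [v_0,v_3].
As a 10×5 matrix over Z this has rank 5, with invariant factors (1,1,1,1,1).

Now H_k = ker ∂_k / im ∂_{k+1}, so:

  H_0: rank C_0 − rank ∂_1 = 5 − 4 = 1, and the invariant factors of ∂_1 are all 1, so H_0 ≅ Z.
  H_1: rank ker ∂_1 − rank ∂_2 = (10 − 4) − 5 = 1, and the invariant factors of ∂_2 are all 1, so H_1 ≅ Z.
  H_2: rank ker ∂_2 − rank ∂_3 = (5 − 5) − 0 = 0, and there is no ∂_3, so H_2 ≅ 0.

(K is a triangulation of the Möbius band.)

Hence the Betti numbers are b_0 = 1, b_1 = 1, b_2 = 0.

b_0 = 1, b_1 = 1, b_2 = 0.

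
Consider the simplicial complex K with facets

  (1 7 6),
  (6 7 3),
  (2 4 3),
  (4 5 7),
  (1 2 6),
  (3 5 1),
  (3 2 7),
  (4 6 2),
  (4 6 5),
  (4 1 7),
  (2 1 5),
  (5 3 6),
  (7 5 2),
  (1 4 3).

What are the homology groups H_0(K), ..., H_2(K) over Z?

H_0 ≅ Z,  H_1 ≅ Z^2,  H_2 ≅ Z.

Order the vertices as 1 < 2 < 3 < 4 < 5 < 6 < 7. Listing each simplex with vertices in this order, K has dimension 2 with simplices:

  0-simplices (7): [1], [2], [3], [4], [5], [6], [7]
  1-simplices (21): [1,2], [1,3], [1,4], [1,5], [1,6], [1,7], [2,3], [2,4], [2,5], [2,6], [2,7], [3,4], [3,5], [3,6], [3,7], [4,5], [4,6], [4,7], [5,6], [5,7], [6,7]
  2-simplices (14): [1,2,5], [1,2,6], [1,3,4], [1,3,5], [1,4,7], [1,6,7], [2,3,4], [2,3,7], [2,4,6], [2,5,7], [3,5,6], [3,6,7], [4,5,6], [4,5,7]

giving chain groups C_0 ≅ Z^7, C_1 ≅ Z^21, C_2 ≅ Z^14.

The boundary map ∂_1: C_1 → C_0 maps an edge to its endpoints' difference, ∂[p,q] = q − p.
As a 7×21 matrix over Z this has rank 6, with invariant factors (1,1,1,1,1,1).

The boundary map ∂_2: C_2 → C_1 sends each 2-simplex [p,q,r] to [q,r] − [p,r] + [p,q]. For instance
  ∂[1,2,6] = [2,6] − [1,6] + [1,2],
  ∂[1,3,4] = [3,4] − [1,4] + [1,3].
The resulting 21×14 matrix has rank 13, and its Smith normal form has invariant factors (1,1,1,1,1,1,1,1,1,1,1,1,1).

Now H_k = ker ∂_k / im ∂_{k+1}, so:

  H_0: rank C_0 − rank ∂_1 = 7 − 6 = 1, and the invariant factors of ∂_1 are all 1, so H_0 ≅ Z.
  H_1: rank ker ∂_1 − rank ∂_2 = (21 − 6) − 13 = 2, and the invariant factors of ∂_2 are all 1, so H_1 ≅ Z^2.
  H_2: rank ker ∂_2 − rank ∂_3 = (14 − 13) − 0 = 1, and there is no ∂_3, so H_2 ≅ Z.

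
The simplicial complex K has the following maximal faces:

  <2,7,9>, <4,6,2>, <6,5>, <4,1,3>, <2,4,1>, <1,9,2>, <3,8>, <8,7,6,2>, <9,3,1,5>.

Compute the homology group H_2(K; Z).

H_2 = 0.

We work with the vertex ordering 1 < 2 < 3 < 4 < 5 < 6 < 7 < 8 < 9. The simplices of K, each written with vertices in increasing order, are:

  0-simplices (9): [1], [2], [3], [4], [5], [6], [7], [8], [9]
  1-simplices (21): [1,2], [1,3], [1,4], [1,5], [1,9], [2,4], [2,6], [2,7], [2,8], [2,9], [3,4], [3,5], [3,8], [3,9], [4,6], [5,6], [5,9], [6,7], [6,8], [7,8], [7,9]
  2-simplices (13): [1,2,4], [1,2,9], [1,3,4], [1,3,5], [1,3,9], [1,5,9], [2,4,6], [2,6,7], [2,6,8], [2,7,8], [2,7,9], [3,5,9], [6,7,8]
  3-simplices (2): [1,3,5,9], [2,6,7,8]

giving chain groups C_0 ≅ Z^9, C_1 ≅ Z^21, C_2 ≅ Z^13, C_3 ≅ Z^2.

The boundary map ∂_1: C_1 → C_0 sends each edge [p,q] (with p < q) to q − p. For instance
  ∂[5,9] = [9] − [5].
The resulting 9×21 matrix has rank 8, and its Smith normal form has invariant factors (1,1,1,1,1,1,1,1).

∂_2: C_2 → C_1 sends each 2-simplex [p,q,r] to [q,r] − [p,r] + [p,q]. For instance
  ∂[2,4,6] = [4,6] − [2,6] + [2,4],
  ∂[1,3,5] = [3,5] − [1,5] + [1,3].
As a 21×13 matrix over Z this has rank 11, with invariant factors (1,1,1,1,1,1,1,1,1,1,1).

The boundary map ∂_3: C_3 → C_2 sends each 3-simplex σ to the alternating sum Σ_i (−1)^i (σ with its i-th vertex removed). For instance
  ∂[1,3,5,9] = [3,5,9] − [1,5,9] + [1,3,9] − [1,3,5],
  ∂[2,6,7,8] = [6,7,8] − [2,7,8] + [2,6,8] − [2,6,7].
This gives a 13×2 integer matrix of rank 2; reducing to Smith normal form yields diagonal entries (1,1).

Now H_k = ker ∂_k / im ∂_{k+1}, so:

  H_2: rank ker ∂_2 − rank ∂_3 = (13 − 11) − 2 = 0, and the invariant factors of ∂_3 are all 1, so H_2 = 0.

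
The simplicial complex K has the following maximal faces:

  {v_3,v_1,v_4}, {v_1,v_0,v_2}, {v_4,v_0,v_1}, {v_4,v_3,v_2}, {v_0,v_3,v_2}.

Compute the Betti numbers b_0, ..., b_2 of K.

K has 5 vertices, 10 edges, 5 triangles.
rank ∂_0 = 0, rank ∂_1 = 4 ⇒ b_0 = 5 − 0 − 4 = 1; all invariant factors of ∂_1 are 1 so no torsion. So H_0 = Z.
rank ∂_1 = 4, rank ∂_2 = 5 ⇒ b_1 = 10 − 4 − 5 = 1; all invariant factors of ∂_2 are 1 so no torsion. So H_1 = Z.
rank ∂_2 = 5, rank ∂_3 = 0 ⇒ b_2 = 5 − 5 − 0 = 0. So H_2 = 0.

b_0 = 1, b_1 = 1, b_2 = 0.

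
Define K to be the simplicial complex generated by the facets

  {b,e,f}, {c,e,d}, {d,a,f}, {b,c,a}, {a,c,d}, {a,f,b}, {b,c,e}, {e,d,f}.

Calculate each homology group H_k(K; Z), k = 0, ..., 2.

H_0 ≅ Z,  H_1 = 0,  H_2 ≅ Z.

Fix the vertex order a < b < c < d < e < f and write every simplex with vertices in increasing order. Then dim K = 2 and the simplices of K are:

  0-simplices (6): a, b, c, d, e, f
  1-simplices (12): ab, ac, ad, af, bc, be, bf, cd, ce, de, df, ef
  2-simplices (8): abc, abf, acd, adf, bce, bef, cde, def

Hence C_0 ≅ Z^6, C_1 ≅ Z^12, C_2 ≅ Z^8.

The boundary map ∂_1: C_1 → C_0 is given by ∂[p,q] = [q] − [p].
This gives a 6×12 integer matrix of rank 5; reducing to Smith normal form yields diagonal entries (1,1,1,1,1).

The boundary map ∂_2: C_2 → C_1 acts by ∂[p,q,r] = [q,r] − [p,r] + [p,q]. For instance
  ∂bce = ce − be + bc,
  ∂bef = ef − bf + be.
The 12×8 boundary matrix has rank 7 and Smith normal form diag(1,1,1,1,1,1,1).

Now H_k = ker ∂_k / im ∂_{k+1}, so:

  H_0: rank C_0 − rank ∂_1 = 6 − 5 = 1, and the invariant factors of ∂_1 are all 1, so H_0 = Z.
  H_1: rank ker ∂_1 − rank ∂_2 = (12 − 5) − 7 = 0, and the invariant factors of ∂_2 are all 1, so H_1 = 0.
  H_2: rank ker ∂_2 − rank ∂_3 = (8 − 7) − 0 = 1, and there is no ∂_3, so H_2 = Z.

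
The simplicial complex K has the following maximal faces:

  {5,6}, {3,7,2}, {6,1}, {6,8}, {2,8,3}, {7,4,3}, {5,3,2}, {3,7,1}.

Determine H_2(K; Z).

We work with the vertex ordering 1 < 2 < 3 < 4 < 5 < 6 < 7 < 8. The simplices of K, each written with vertices in increasing order, are:

  0-simplices (8): [1], [2], [3], [4], [5], [6], [7], [8]
  1-simplices (14): [1,3], [1,6], [1,7], [2,3], [2,5], [2,7], [2,8], [3,4], [3,5], [3,7], [3,8], [4,7], [5,6], [6,8]
  2-simplices (5): [1,3,7], [2,3,5], [2,3,7], [2,3,8], [3,4,7]

so the chain groups are C_0 ≅ Z^8, C_1 ≅ Z^14, C_2 ≅ Z^5.

The boundary map ∂_1: C_1 → C_0 is given by ∂[p,q] = [q] − [p]. For instance
  ∂[3,4] = [4] − [3].
This gives a 8×14 integer matrix of rank 7; reducing to Smith normal form yields diagonal entries (1,1,1,1,1,1,1).

Boundary ∂_2: C_2 → C_1 acts by ∂[p,q,r] = [q,r] − [p,r] + [p,q]. For instance
  ∂[1,3,7] = [3,7] − [1,7] + [1,3],
  ∂[2,3,7] = [3,7] − [2,7] + [2,3].
This gives a 14×5 integer matrix of rank 5; reducing to Smith normal form yields diagonal entries (1,1,1,1,1).

Computing H_k = (kernel of ∂_k) / (image of ∂_{k+1}):

  H_2: rank ker ∂_2 − rank ∂_3 = (5 − 5) − 0 = 0, and there is no ∂_3, so H_2 ≅ 0.

H_2 ≅ 0.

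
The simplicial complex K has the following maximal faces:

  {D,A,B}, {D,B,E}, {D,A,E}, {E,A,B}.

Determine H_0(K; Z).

H_0 ≅ Z.

Order the vertices as A < B < D < E. Listing each simplex with vertices in this order, K has dimension 2 with simplices:

  0-simplices (4): A, B, D, E
  1-simplices (6): AB, AD, AE, BD, BE, DE
  2-simplices (4): ABD, ABE, ADE, BDE

so the chain groups are C_0 ≅ Z^4, C_1 ≅ Z^6, C_2 ≅ Z^4.

∂_1: C_1 → C_0 is given by ∂[p,q] = [q] − [p].
This gives a 4×6 integer matrix of rank 3; reducing to Smith normal form yields diagonal entries (1,1,1).

Boundary ∂_2: C_2 → C_1 maps a triangle to the signed sum of its edges. For instance
  ∂ABE = BE − AE + AB,
  ∂BDE = DE − BE + BD.
This gives a 6×4 integer matrix of rank 3; reducing to Smith normal form yields diagonal entries (1,1,1).

From H_k ≅ ker(∂_k) / im(∂_{k+1}) we obtain:

  H_0: rank C_0 − rank ∂_1 = 4 − 3 = 1, and the invariant factors of ∂_1 are all 1, so H_0 ≅ Z.

(K is a triangulation of the 2-sphere S^2.)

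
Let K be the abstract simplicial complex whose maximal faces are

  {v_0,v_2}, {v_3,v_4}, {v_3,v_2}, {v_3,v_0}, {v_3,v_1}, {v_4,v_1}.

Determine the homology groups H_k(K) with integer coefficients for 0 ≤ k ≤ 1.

We work with the vertex ordering v_0 < v_1 < v_2 < v_3 < v_4. The simplices of K, each written with vertices in increasing order, are:

  0-simplices (5): [v_0], [v_1], [v_2], [v_3], [v_4]
  1-simplices (6): [v_0,v_2], [v_0,v_3], [v_1,v_3], [v_1,v_4], [v_2,v_3], [v_3,v_4]

so the chain groups are C_0 ≅ Z^5, C_1 ≅ Z^6.

The boundary map ∂_1: C_1 → C_0 maps an edge to its endpoints' difference, ∂[p,q] = q − p.
The resulting 5×6 matrix has rank 4, and its Smith normal form has invariant factors (1,1,1,1).

Now H_k = ker ∂_k / im ∂_{k+1}, so:

  H_0: rank C_0 − rank ∂_1 = 5 − 4 = 1, and the invariant factors of ∂_1 are all 1, so H_0 = Z.
  H_1: rank ker ∂_1 − rank ∂_2 = (6 − 4) − 0 = 2, and there is no ∂_2, so H_1 = Z^2.

As a check, the Euler characteristic is 5 − 6 = -1, which agrees with 1 − 2 = -1.
(K is a triangulation of a wedge of 2 circles.)

H_0 = Z,  H_1 = Z^2.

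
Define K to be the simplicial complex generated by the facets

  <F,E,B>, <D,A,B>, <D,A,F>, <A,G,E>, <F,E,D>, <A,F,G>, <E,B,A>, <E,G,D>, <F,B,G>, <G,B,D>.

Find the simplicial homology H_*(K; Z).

H_0 ≅ Z,  H_1 ≅ Z/2,  H_2 = 0.

Take the total order A < B < D < E < F < G on the vertex set. Then K (dimension 2) consists of the simplices:

  0-simplices (6): A, B, D, E, F, G
  1-simplices (15): AB, AD, AE, AF, AG, BD, BE, BF, BG, DE, DF, DG, EF, EG, FG
  2-simplices (10): ABD, ABE, ADF, AEG, AFG, BDG, BEF, BFG, DEF, DEG

giving chain groups C_0 ≅ Z^6, C_1 ≅ Z^15, C_2 ≅ Z^10.

The boundary map ∂_1: C_1 → C_0 sends each edge [p,q] (with p < q) to q − p. For instance
  ∂EF = F − E.
The 6×15 boundary matrix has rank 5 and Smith normal form diag(1,1,1,1,1).

∂_2: C_2 → C_1 acts by ∂[p,q,r] = [q,r] − [p,r] + [p,q]. For instance
  ∂BFG = FG − BG + BF,
  ∂AEG = EG − AG + AE.
The resulting 15×10 matrix has rank 10, and its Smith normal form has invariant factors (1,1,1,1,1,1,1,1,1,2).

Computing H_k = (kernel of ∂_k) / (image of ∂_{k+1}):

  H_0: rank C_0 − rank ∂_1 = 6 − 5 = 1, and the invariant factors of ∂_1 are all 1, so H_0 ≅ Z.
  H_1: rank ker ∂_1 − rank ∂_2 = (15 − 5) − 10 = 0, and ∂_2 has invariant factor 2 > 1, so H_1 ≅ Z/2.
  H_2: rank ker ∂_2 − rank ∂_3 = (10 − 10) − 0 = 0, and there is no ∂_3, so H_2 ≅ 0.

(K is a triangulation of the real projective plane RP^2.)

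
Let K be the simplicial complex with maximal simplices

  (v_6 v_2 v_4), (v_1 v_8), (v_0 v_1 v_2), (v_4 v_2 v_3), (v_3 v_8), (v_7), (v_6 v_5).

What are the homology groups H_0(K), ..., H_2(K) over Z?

Order the vertices as v_0 < v_1 < v_2 < v_3 < v_4 < v_5 < v_6 < v_7 < v_8. Listing each simplex with vertices in this order, K has dimension 2 with simplices:

  0-simplices (9): [v_0], [v_1], [v_2], [v_3], [v_4], [v_5], [v_6], [v_7], [v_8]
  1-simplices (11): [v_0,v_1], [v_0,v_2], [v_1,v_2], [v_1,v_8], [v_2,v_3], [v_2,v_4], [v_2,v_6], [v_3,v_4], [v_3,v_8], [v_4,v_6], [v_5,v_6]
  2-simplices (3): [v_0,v_1,v_2], [v_2,v_3,v_4], [v_2,v_4,v_6]

giving chain groups C_0 ≅ Z^9, C_1 ≅ Z^11, C_2 ≅ Z^3.

Boundary ∂_1: C_1 → C_0 maps an edge to its endpoints' difference, ∂[p,q] = q − p.
The resulting 9×11 matrix has rank 7, and its Smith normal form has invariant factors (1,1,1,1,1,1,1).

∂_2: C_2 → C_1 sends each 2-simplex [p,q,r] to [q,r] − [p,r] + [p,q]. For instance
  ∂[v_2,v_3,v_4] = [v_3,v_4] − [v_2,v_4] + [v_2,v_3],
  ∂[v_2,v_4,v_6] = [v_4,v_6] − [v_2,v_6] + [v_2,v_4].
This gives a 11×3 integer matrix of rank 3; reducing to Smith normal form yields diagonal entries (1,1,1).

Now H_k = ker ∂_k / im ∂_{k+1}, so:

  H_0: rank C_0 − rank ∂_1 = 9 − 7 = 2, and the invariant factors of ∂_1 are all 1, so H_0 = Z^2.
  H_1: rank ker ∂_1 − rank ∂_2 = (11 − 7) − 3 = 1, and the invariant factors of ∂_2 are all 1, so H_1 = Z.
  H_2: rank ker ∂_2 − rank ∂_3 = (3 − 3) − 0 = 0, and there is no ∂_3, so H_2 = 0.

As a check, the Euler characteristic is 9 − 11 + 3 = 1, which agrees with 2 − 1 + 0 = 1.

H_0 = Z^2,  H_1 = Z,  H_2 = 0.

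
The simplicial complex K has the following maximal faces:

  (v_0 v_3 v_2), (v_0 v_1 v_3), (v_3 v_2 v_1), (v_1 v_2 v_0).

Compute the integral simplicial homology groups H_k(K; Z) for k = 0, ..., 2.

Take the total order v_0 < v_1 < v_2 < v_3 on the vertex set. Then K (dimension 2) consists of the simplices:

  0-simplices (4): [v_0], [v_1], [v_2], [v_3]
  1-simplices (6): [v_0,v_1], [v_0,v_2], [v_0,v_3], [v_1,v_2], [v_1,v_3], [v_2,v_3]
  2-simplices (4): [v_0,v_1,v_2], [v_0,v_1,v_3], [v_0,v_2,v_3], [v_1,v_2,v_3]

giving chain groups C_0 ≅ Z^4, C_1 ≅ Z^6, C_2 ≅ Z^4.

∂_1: C_1 → C_0 sends each edge [p,q] (with p < q) to q − p. For instance
  ∂[v_2,v_3] = [v_3] − [v_2].
As a 4×6 matrix over Z this has rank 3, with invariant factors (1,1,1).

The boundary map ∂_2: C_2 → C_1 acts by ∂[p,q,r] = [q,r] − [p,r] + [p,q]. For instance
  ∂[v_0,v_1,v_2] = [v_1,v_2] − [v_0,v_2] + [v_0,v_1],
  ∂[v_1,v_2,v_3] = [v_2,v_3] − [v_1,v_3] + [v_1,v_2].
The resulting 6×4 matrix has rank 3, and its Smith normal form has invariant factors (1,1,1).

Now H_k = ker ∂_k / im ∂_{k+1}, so:

  H_0: rank C_0 − rank ∂_1 = 4 − 3 = 1, and the invariant factors of ∂_1 are all 1, so H_0 = Z.
  H_1: rank ker ∂_1 − rank ∂_2 = (6 − 3) − 3 = 0, and the invariant factors of ∂_2 are all 1, so H_1 = 0.
  H_2: rank ker ∂_2 − rank ∂_3 = (4 − 3) − 0 = 1, and there is no ∂_3, so H_2 = Z.

As a check, the Euler characteristic is 4 − 6 + 4 = 2, which agrees with 1 − 0 + 1 = 2.
(K is a triangulation of the 2-sphere S^2.)

H_0 ≅ Z,  H_1 = 0,  H_2 ≅ Z.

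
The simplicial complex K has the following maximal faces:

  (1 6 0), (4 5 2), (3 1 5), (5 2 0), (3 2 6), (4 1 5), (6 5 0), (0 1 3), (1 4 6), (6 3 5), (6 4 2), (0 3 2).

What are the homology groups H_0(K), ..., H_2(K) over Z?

H_0 = Z,  H_1 = Z/2,  H_2 = 0.

Order the vertices as 0 < 1 < 2 < 3 < 4 < 5 < 6. Listing each simplex with vertices in this order, K has dimension 2 with simplices:

  0-simplices (7): [0], [1], [2], [3], [4], [5], [6]
  1-simplices (18): [0,1], [0,2], [0,3], [0,5], [0,6], [1,3], [1,4], [1,5], [1,6], [2,3], [2,4], [2,5], [2,6], [3,5], [3,6], [4,5], [4,6], [5,6]
  2-simplices (12): [0,1,3], [0,1,6], [0,2,3], [0,2,5], [0,5,6], [1,3,5], [1,4,5], [1,4,6], [2,3,6], [2,4,5], [2,4,6], [3,5,6]

so the chain groups are C_0 ≅ Z^7, C_1 ≅ Z^18, C_2 ≅ Z^12.

∂_1: C_1 → C_0 maps an edge to its endpoints' difference, ∂[p,q] = q − p.
The 7×18 boundary matrix has rank 6 and Smith normal form diag(1,1,1,1,1,1).

Boundary ∂_2: C_2 → C_1 acts by ∂[p,q,r] = [q,r] − [p,r] + [p,q]. For instance
  ∂[1,4,6] = [4,6] − [1,6] + [1,4],
  ∂[0,2,5] = [2,5] − [0,5] + [0,2].
The 18×12 boundary matrix has rank 12 and Smith normal form diag(1,1,1,1,1,1,1,1,1,1,1,2).

Now H_k = ker ∂_k / im ∂_{k+1}, so:

  H_0: rank C_0 − rank ∂_1 = 7 − 6 = 1, and the invariant factors of ∂_1 are all 1, so H_0 = Z.
  H_1: rank ker ∂_1 − rank ∂_2 = (18 − 6) − 12 = 0, and ∂_2 has invariant factor 2 > 1, so H_1 = Z/2.
  H_2: rank ker ∂_2 − rank ∂_3 = (12 − 12) − 0 = 0, and there is no ∂_3, so H_2 = 0.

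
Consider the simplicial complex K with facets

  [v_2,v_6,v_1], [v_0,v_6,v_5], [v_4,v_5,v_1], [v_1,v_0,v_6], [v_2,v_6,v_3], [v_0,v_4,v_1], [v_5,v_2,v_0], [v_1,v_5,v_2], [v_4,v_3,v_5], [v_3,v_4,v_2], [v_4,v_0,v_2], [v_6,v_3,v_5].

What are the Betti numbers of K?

b_0 = 1, b_1 = 0, b_2 = 0.

Take the total order v_0 < v_1 < v_2 < v_3 < v_4 < v_5 < v_6 on the vertex set. Then K (dimension 2) consists of the simplices:

  0-simplices (7): [v_0], [v_1], [v_2], [v_3], [v_4], [v_5], [v_6]
  1-simplices (18): (18 of them)
  2-simplices (12): (12 of them)

giving chain groups C_0 ≅ Z^7, C_1 ≅ Z^18, C_2 ≅ Z^12.

∂_1: C_1 → C_0 is given by ∂[p,q] = [q] − [p]. For instance
  ∂[v_3,v_6] = [v_6] − [v_3].
The resulting 7×18 matrix has rank 6, and its Smith normal form has invariant factors (1,1,1,1,1,1).

Boundary ∂_2: C_2 → C_1 acts by ∂[p,q,r] = [q,r] − [p,r] + [p,q]. For instance
  ∂[v_0,v_2,v_5] = [v_2,v_5] − [v_0,v_5] + [v_0,v_2],
  ∂[v_1,v_2,v_6] = [v_2,v_6] − [v_1,v_6] + [v_1,v_2].
As a 18×12 matrix over Z this has rank 12, with invariant factors (1,1,1,1,1,1,1,1,1,1,1,2).

Now H_k = ker ∂_k / im ∂_{k+1}, so:

  H_0: rank C_0 − rank ∂_1 = 7 − 6 = 1, and the invariant factors of ∂_1 are all 1, so H_0 ≅ Z.
  H_1: rank ker ∂_1 − rank ∂_2 = (18 − 6) − 12 = 0, and ∂_2 has invariant factor 2 > 1, so H_1 ≅ Z_2.
  H_2: rank ker ∂_2 − rank ∂_3 = (12 − 12) − 0 = 0, and there is no ∂_3, so H_2 ≅ 0.

(K is a triangulation of the real projective plane RP^2.)

Hence the Betti numbers are b_0 = 1, b_1 = 0, b_2 = 0.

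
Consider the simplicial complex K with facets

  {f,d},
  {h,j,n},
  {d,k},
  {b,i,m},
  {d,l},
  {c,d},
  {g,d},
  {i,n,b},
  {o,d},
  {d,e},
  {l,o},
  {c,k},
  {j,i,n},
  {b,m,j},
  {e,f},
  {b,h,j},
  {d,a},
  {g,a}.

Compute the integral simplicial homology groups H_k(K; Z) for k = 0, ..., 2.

H_0 ≅ Z^2,  H_1 ≅ Z^5,  H_2 = 0.

Order the vertices as a < b < c < d < e < f < g < h < i < j < k < l < m < n < o. Listing each simplex with vertices in this order, K has dimension 2 with simplices:

  0-simplices (15): a, b, c, d, e, f, g, h, i, j, k, l, m, n, o
  1-simplices (24): ad, ag, bh, bi, bj, bm, bn, cd, ck, de, df, dg, dk, dl, do, ef, hj, hn, ij, im, in, jm, jn, lo
  2-simplices (6): bhj, bim, bin, bjm, hjn, ijn

so the chain groups are C_0 ≅ Z^15, C_1 ≅ Z^24, C_2 ≅ Z^6.

Boundary ∂_1: C_1 → C_0 maps an edge to its endpoints' difference, ∂[p,q] = q − p. For instance
  ∂ij = j − i.
The 15×24 boundary matrix has rank 13 and Smith normal form diag(1,1,1,1,1,1,1,1,1,1,1,1,1).

The boundary map ∂_2: C_2 → C_1 acts by ∂[p,q,r] = [q,r] − [p,r] + [p,q]. For instance
  ∂bhj = hj − bj + bh,
  ∂bjm = jm − bm + bj.
The 24×6 boundary matrix has rank 6 and Smith normal form diag(1,1,1,1,1,1).

Reading off H_k = ker ∂_k / im ∂_{k+1}:

  H_0: rank C_0 − rank ∂_1 = 15 − 13 = 2, and the invariant factors of ∂_1 are all 1, so H_0 = Z^2.
  H_1: rank ker ∂_1 − rank ∂_2 = (24 − 13) − 6 = 5, and the invariant factors of ∂_2 are all 1, so H_1 = Z^5.
  H_2: rank ker ∂_2 − rank ∂_3 = (6 − 6) − 0 = 0, and there is no ∂_3, so H_2 = 0.

(K is a triangulation of the disjoint union of the cylinder S^1 x I and a wedge of 4 circles.)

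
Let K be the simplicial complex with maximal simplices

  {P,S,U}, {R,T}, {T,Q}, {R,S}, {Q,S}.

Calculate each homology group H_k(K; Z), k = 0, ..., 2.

Take the total order P < Q < R < S < T < U on the vertex set. Then K (dimension 2) consists of the simplices:

  0-simplices (6): P, Q, R, S, T, U
  1-simplices (7): PS, PU, QS, QT, RS, RT, SU
  2-simplices (1): PSU

so the chain groups are C_0 ≅ Z^6, C_1 ≅ Z^7, C_2 ≅ Z^1.

The boundary map ∂_1: C_1 → C_0 is given by ∂[p,q] = [q] − [p]. For instance
  ∂QT = T − Q.
This gives a 6×7 integer matrix of rank 5; reducing to Smith normal form yields diagonal entries (1,1,1,1,1).

The boundary map ∂_2: C_2 → C_1 maps a triangle to the signed sum of its edges. For instance
  ∂PSU = SU − PU + PS.
This gives a 7×1 integer matrix of rank 1; reducing to Smith normal form yields diagonal entries (1).

Reading off H_k = ker ∂_k / im ∂_{k+1}:

  H_0: rank C_0 − rank ∂_1 = 6 − 5 = 1, and the invariant factors of ∂_1 are all 1, so H_0 ≅ Z.
  H_1: rank ker ∂_1 − rank ∂_2 = (7 − 5) − 1 = 1, and the invariant factors of ∂_2 are all 1, so H_1 ≅ Z.
  H_2: rank ker ∂_2 − rank ∂_3 = (1 − 1) − 0 = 0, and there is no ∂_3, so H_2 ≅ 0.

As a check, the Euler characteristic is 6 − 7 + 1 = 0, which agrees with 1 − 1 + 0 = 0.

H_0 = Z,  H_1 = Z,  H_2 = 0.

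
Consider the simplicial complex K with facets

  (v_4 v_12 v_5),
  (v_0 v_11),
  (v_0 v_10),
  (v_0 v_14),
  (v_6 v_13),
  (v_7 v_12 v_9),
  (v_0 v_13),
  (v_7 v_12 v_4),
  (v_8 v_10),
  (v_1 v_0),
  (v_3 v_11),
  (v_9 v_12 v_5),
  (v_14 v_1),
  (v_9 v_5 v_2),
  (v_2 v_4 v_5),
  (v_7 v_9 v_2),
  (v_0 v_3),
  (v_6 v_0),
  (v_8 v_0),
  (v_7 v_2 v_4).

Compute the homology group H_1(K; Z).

H_1 ≅ Z^4.

We work with the vertex ordering v_0 < v_1 < v_2 < v_3 < v_4 < v_5 < v_6 < v_7 < v_8 < v_9 < v_10 < v_11 < v_12 < v_13 < v_14. The simplices of K, each written with vertices in increasing order, are:

  0-simplices (15): [v_0], [v_1], [v_2], [v_3], [v_4], [v_5], [v_6], [v_7], [v_8], [v_9], [v_10], [v_11], [v_12], [v_13], [v_14]
  1-simplices (24): (24 of them)
  2-simplices (8): [v_2,v_4,v_5], [v_2,v_4,v_7], [v_2,v_5,v_9], [v_2,v_7,v_9], [v_4,v_5,v_12], [v_4,v_7,v_12], [v_5,v_9,v_12], [v_7,v_9,v_12]

giving chain groups C_0 ≅ Z^15, C_1 ≅ Z^24, C_2 ≅ Z^8.

The boundary map ∂_1: C_1 → C_0 is given by ∂[p,q] = [q] − [p].
This gives a 15×24 integer matrix of rank 13; reducing to Smith normal form yields diagonal entries (1,1,1,1,1,1,1,1,1,1,1,1,1).

∂_2: C_2 → C_1 maps a triangle to the signed sum of its edges. For instance
  ∂[v_2,v_4,v_7] = [v_4,v_7] − [v_2,v_7] + [v_2,v_4],
  ∂[v_7,v_9,v_12] = [v_9,v_12] − [v_7,v_12] + [v_7,v_9].
The resulting 24×8 matrix has rank 7, and its Smith normal form has invariant factors (1,1,1,1,1,1,1).

Reading off H_k = ker ∂_k / im ∂_{k+1}:

  H_1: rank ker ∂_1 − rank ∂_2 = (24 − 13) − 7 = 4, and the invariant factors of ∂_2 are all 1, so H_1 ≅ Z^4.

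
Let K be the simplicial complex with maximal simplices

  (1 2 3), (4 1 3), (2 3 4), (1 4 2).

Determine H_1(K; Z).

H_1 = 0.

Order the vertices as 1 < 2 < 3 < 4. Listing each simplex with vertices in this order, K has dimension 2 with simplices:

  0-simplices (4): [1], [2], [3], [4]
  1-simplices (6): [1,2], [1,3], [1,4], [2,3], [2,4], [3,4]
  2-simplices (4): [1,2,3], [1,2,4], [1,3,4], [2,3,4]

Hence C_0 ≅ Z^4, C_1 ≅ Z^6, C_2 ≅ Z^4.

Boundary ∂_1: C_1 → C_0 maps an edge to its endpoints' difference, ∂[p,q] = q − p.
The 4×6 boundary matrix has rank 3 and Smith normal form diag(1,1,1).

The boundary map ∂_2: C_2 → C_1 acts by ∂[p,q,r] = [q,r] − [p,r] + [p,q]. For instance
  ∂[2,3,4] = [3,4] − [2,4] + [2,3],
  ∂[1,3,4] = [3,4] − [1,4] + [1,3].
As a 6×4 matrix over Z this has rank 3, with invariant factors (1,1,1).

Reading off H_k = ker ∂_k / im ∂_{k+1}:

  H_1: rank ker ∂_1 − rank ∂_2 = (6 − 3) − 3 = 0, and the invariant factors of ∂_2 are all 1, so H_1 ≅ 0.

(K is a triangulation of the 2-sphere S^2.)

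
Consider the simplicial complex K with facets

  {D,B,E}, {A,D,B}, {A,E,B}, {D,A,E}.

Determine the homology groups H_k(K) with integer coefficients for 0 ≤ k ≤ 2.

Take the total order A < B < D < E on the vertex set. Then K (dimension 2) consists of the simplices:

  0-simplices (4): A, B, D, E
  1-simplices (6): AB, AD, AE, BD, BE, DE
  2-simplices (4): ABD, ABE, ADE, BDE

so the chain groups are C_0 ≅ Z^4, C_1 ≅ Z^6, C_2 ≅ Z^4.

∂_1: C_1 → C_0 is given by ∂[p,q] = [q] − [p].
The resulting 4×6 matrix has rank 3, and its Smith normal form has invariant factors (1,1,1).

Boundary ∂_2: C_2 → C_1 acts by ∂[p,q,r] = [q,r] − [p,r] + [p,q]. For instance
  ∂ADE = DE − AE + AD,
  ∂BDE = DE − BE + BD.
The resulting 6×4 matrix has rank 3, and its Smith normal form has invariant factors (1,1,1).

Computing H_k = (kernel of ∂_k) / (image of ∂_{k+1}):

  H_0: rank C_0 − rank ∂_1 = 4 − 3 = 1, and the invariant factors of ∂_1 are all 1, so H_0 = Z.
  H_1: rank ker ∂_1 − rank ∂_2 = (6 − 3) − 3 = 0, and the invariant factors of ∂_2 are all 1, so H_1 = 0.
  H_2: rank ker ∂_2 − rank ∂_3 = (4 − 3) − 0 = 1, and there is no ∂_3, so H_2 = Z.

(K is a triangulation of the 2-sphere S^2.)

H_0 ≅ Z,  H_1 = 0,  H_2 ≅ Z.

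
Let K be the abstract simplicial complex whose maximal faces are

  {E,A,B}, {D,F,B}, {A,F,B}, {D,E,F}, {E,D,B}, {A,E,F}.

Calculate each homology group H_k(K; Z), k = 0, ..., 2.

Order the vertices as A < B < D < E < F. Listing each simplex with vertices in this order, K has dimension 2 with simplices:

  0-simplices (5): A, B, D, E, F
  1-simplices (9): AB, AE, AF, BD, BE, BF, DE, DF, EF
  2-simplices (6): ABE, ABF, AEF, BDE, BDF, DEF

giving chain groups C_0 ≅ Z^5, C_1 ≅ Z^9, C_2 ≅ Z^6.

The boundary map ∂_1: C_1 → C_0 sends each edge [p,q] (with p < q) to q − p.
The resulting 5×9 matrix has rank 4, and its Smith normal form has invariant factors (1,1,1,1).

The boundary map ∂_2: C_2 → C_1 acts by ∂[p,q,r] = [q,r] − [p,r] + [p,q]. For instance
  ∂BDE = DE − BE + BD,
  ∂ABF = BF − AF + AB.
The resulting 9×6 matrix has rank 5, and its Smith normal form has invariant factors (1,1,1,1,1).

Computing H_k = (kernel of ∂_k) / (image of ∂_{k+1}):

  H_0: rank C_0 − rank ∂_1 = 5 − 4 = 1, and the invariant factors of ∂_1 are all 1, so H_0 = Z.
  H_1: rank ker ∂_1 − rank ∂_2 = (9 − 4) − 5 = 0, and the invariant factors of ∂_2 are all 1, so H_1 = 0.
  H_2: rank ker ∂_2 − rank ∂_3 = (6 − 5) − 0 = 1, and there is no ∂_3, so H_2 = Z.

As a check, the Euler characteristic is 5 − 9 + 6 = 2, which agrees with 1 − 0 + 1 = 2.

H_0 = Z,  H_1 = 0,  H_2 = Z.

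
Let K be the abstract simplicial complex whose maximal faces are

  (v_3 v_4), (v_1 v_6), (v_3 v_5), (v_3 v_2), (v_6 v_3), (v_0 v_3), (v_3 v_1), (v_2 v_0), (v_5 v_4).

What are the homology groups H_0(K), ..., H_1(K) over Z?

We work with the vertex ordering v_0 < v_1 < v_2 < v_3 < v_4 < v_5 < v_6. The simplices of K, each written with vertices in increasing order, are:

  0-simplices (7): [v_0], [v_1], [v_2], [v_3], [v_4], [v_5], [v_6]
  1-simplices (9): [v_0,v_2], [v_0,v_3], [v_1,v_3], [v_1,v_6], [v_2,v_3], [v_3,v_4], [v_3,v_5], [v_3,v_6], [v_4,v_5]

so the chain groups are C_0 ≅ Z^7, C_1 ≅ Z^9.

The boundary map ∂_1: C_1 → C_0 is given by ∂[p,q] = [q] − [p]. For instance
  ∂[v_0,v_3] = [v_3] − [v_0].
The 7×9 boundary matrix has rank 6 and Smith normal form diag(1,1,1,1,1,1).

Reading off H_k = ker ∂_k / im ∂_{k+1}:

  H_0: rank C_0 − rank ∂_1 = 7 − 6 = 1, and the invariant factors of ∂_1 are all 1, so H_0 ≅ Z.
  H_1: rank ker ∂_1 − rank ∂_2 = (9 − 6) − 0 = 3, and there is no ∂_2, so H_1 ≅ Z^3.

H_0 ≅ Z,  H_1 ≅ Z^3.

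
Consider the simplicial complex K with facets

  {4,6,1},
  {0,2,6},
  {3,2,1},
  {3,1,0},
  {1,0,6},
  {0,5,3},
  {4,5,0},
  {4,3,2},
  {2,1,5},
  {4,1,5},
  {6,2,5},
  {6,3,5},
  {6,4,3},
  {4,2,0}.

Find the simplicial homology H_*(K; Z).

Take the total order 0 < 1 < 2 < 3 < 4 < 5 < 6 on the vertex set. Then K (dimension 2) consists of the simplices:

  0-simplices (7): [0], [1], [2], [3], [4], [5], [6]
  1-simplices (21): [0,1], [0,2], [0,3], [0,4], [0,5], [0,6], [1,2], [1,3], [1,4], [1,5], [1,6], [2,3], [2,4], [2,5], [2,6], [3,4], [3,5], [3,6], [4,5], [4,6], [5,6]
  2-simplices (14): [0,1,3], [0,1,6], [0,2,4], [0,2,6], [0,3,5], [0,4,5], [1,2,3], [1,2,5], [1,4,5], [1,4,6], [2,3,4], [2,5,6], [3,4,6], [3,5,6]

Hence C_0 ≅ Z^7, C_1 ≅ Z^21, C_2 ≅ Z^14.

∂_1: C_1 → C_0 maps an edge to its endpoints' difference, ∂[p,q] = q − p.
The resulting 7×21 matrix has rank 6, and its Smith normal form has invariant factors (1,1,1,1,1,1).

∂_2: C_2 → C_1 maps a triangle to the signed sum of its edges. For instance
  ∂[0,3,5] = [3,5] − [0,5] + [0,3],
  ∂[2,5,6] = [5,6] − [2,6] + [2,5].
This gives a 21×14 integer matrix of rank 13; reducing to Smith normal form yields diagonal entries (1,1,1,1,1,1,1,1,1,1,1,1,1).

Now H_k = ker ∂_k / im ∂_{k+1}, so:

  H_0: rank C_0 − rank ∂_1 = 7 − 6 = 1, and the invariant factors of ∂_1 are all 1, so H_0 ≅ Z.
  H_1: rank ker ∂_1 − rank ∂_2 = (21 − 6) − 13 = 2, and the invariant factors of ∂_2 are all 1, so H_1 ≅ Z^2.
  H_2: rank ker ∂_2 − rank ∂_3 = (14 − 13) − 0 = 1, and there is no ∂_3, so H_2 ≅ Z.

H_0 = Z,  H_1 = Z^2,  H_2 = Z.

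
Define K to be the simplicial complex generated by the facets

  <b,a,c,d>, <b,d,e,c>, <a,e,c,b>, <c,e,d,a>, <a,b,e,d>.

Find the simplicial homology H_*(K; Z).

H_0 ≅ Z,  H_1 = 0,  H_2 = 0,  H_3 ≅ Z.

K has 5 vertices, 10 edges, 10 triangles, 5 3-simplices.
rank ∂_0 = 0, rank ∂_1 = 4 ⇒ b_0 = 5 − 0 − 4 = 1; all invariant factors of ∂_1 are 1 so no torsion. So H_0 ≅ Z.
rank ∂_1 = 4, rank ∂_2 = 6 ⇒ b_1 = 10 − 4 − 6 = 0; all invariant factors of ∂_2 are 1 so no torsion. So H_1 ≅ 0.
rank ∂_2 = 6, rank ∂_3 = 4 ⇒ b_2 = 10 − 6 − 4 = 0; all invariant factors of ∂_3 are 1 so no torsion. So H_2 ≅ 0.
rank ∂_3 = 4, rank ∂_4 = 0 ⇒ b_3 = 5 − 4 − 0 = 1. So H_3 ≅ Z.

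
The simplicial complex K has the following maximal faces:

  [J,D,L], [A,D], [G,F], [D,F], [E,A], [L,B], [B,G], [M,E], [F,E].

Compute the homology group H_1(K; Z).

H_1 ≅ Z^2.

Fix the vertex order A < B < D < E < F < G < J < L < M and write every simplex with vertices in increasing order. Then dim K = 2 and the simplices of K are:

  0-simplices (9): A, B, D, E, F, G, J, L, M
  1-simplices (11): AD, AE, BG, BL, DF, DJ, DL, EF, EM, FG, JL
  2-simplices (1): DJL

giving chain groups C_0 ≅ Z^9, C_1 ≅ Z^11, C_2 ≅ Z^1.

The boundary map ∂_1: C_1 → C_0 sends each edge [p,q] (with p < q) to q − p.
This gives a 9×11 integer matrix of rank 8; reducing to Smith normal form yields diagonal entries (1,1,1,1,1,1,1,1).

∂_2: C_2 → C_1 sends each 2-simplex [p,q,r] to [q,r] − [p,r] + [p,q]. For instance
  ∂DJL = JL − DL + DJ.
This gives a 11×1 integer matrix of rank 1; reducing to Smith normal form yields diagonal entries (1).

Now H_k = ker ∂_k / im ∂_{k+1}, so:

  H_1: rank ker ∂_1 − rank ∂_2 = (11 − 8) − 1 = 2, and the invariant factors of ∂_2 are all 1, so H_1 ≅ Z^2.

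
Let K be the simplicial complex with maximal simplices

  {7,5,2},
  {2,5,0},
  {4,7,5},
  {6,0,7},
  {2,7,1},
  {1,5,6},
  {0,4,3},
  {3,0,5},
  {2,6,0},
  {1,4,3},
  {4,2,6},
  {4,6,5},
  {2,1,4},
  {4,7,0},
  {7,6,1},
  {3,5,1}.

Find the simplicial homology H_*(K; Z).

We work with the vertex ordering 0 < 1 < 2 < 3 < 4 < 5 < 6 < 7. The simplices of K, each written with vertices in increasing order, are:

  0-simplices (8): [0], [1], [2], [3], [4], [5], [6], [7]
  1-simplices (24): (24 of them)
  2-simplices (16): [0,2,5], [0,2,6], [0,3,4], [0,3,5], [0,4,7], [0,6,7], [1,2,4], [1,2,7], [1,3,4], [1,3,5], [1,5,6], [1,6,7], [2,4,6], [2,5,7], [4,5,6], [4,5,7]

so the chain groups are C_0 ≅ Z^8, C_1 ≅ Z^24, C_2 ≅ Z^16.

The boundary map ∂_1: C_1 → C_0 maps an edge to its endpoints' difference, ∂[p,q] = q − p.
The resulting 8×24 matrix has rank 7, and its Smith normal form has invariant factors (1,1,1,1,1,1,1).

∂_2: C_2 → C_1 sends each 2-simplex [p,q,r] to [q,r] − [p,r] + [p,q]. For instance
  ∂[0,3,5] = [3,5] − [0,5] + [0,3],
  ∂[1,3,4] = [3,4] − [1,4] + [1,3].
The resulting 24×16 matrix has rank 15, and its Smith normal form has invariant factors (1,1,1,1,1,1,1,1,1,1,1,1,1,1,1).

From H_k ≅ ker(∂_k) / im(∂_{k+1}) we obtain:

  H_0: rank C_0 − rank ∂_1 = 8 − 7 = 1, and the invariant factors of ∂_1 are all 1, so H_0 ≅ Z.
  H_1: rank ker ∂_1 − rank ∂_2 = (24 − 7) − 15 = 2, and the invariant factors of ∂_2 are all 1, so H_1 ≅ Z^2.
  H_2: rank ker ∂_2 − rank ∂_3 = (16 − 15) − 0 = 1, and there is no ∂_3, so H_2 ≅ Z.

H_0 ≅ Z,  H_1 ≅ Z^2,  H_2 ≅ Z.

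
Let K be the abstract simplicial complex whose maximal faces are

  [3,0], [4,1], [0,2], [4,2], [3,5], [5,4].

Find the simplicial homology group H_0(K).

H_0 ≅ Z.

Take the total order 0 < 1 < 2 < 3 < 4 < 5 on the vertex set. Then K (dimension 1) consists of the simplices:

  0-simplices (6): [0], [1], [2], [3], [4], [5]
  1-simplices (6): [0,2], [0,3], [1,4], [2,4], [3,5], [4,5]

giving chain groups C_0 ≅ Z^6, C_1 ≅ Z^6.

The boundary map ∂_1: C_1 → C_0 is given by ∂[p,q] = [q] − [p]. For instance
  ∂[2,4] = [4] − [2].
The resulting 6×6 matrix has rank 5, and its Smith normal form has invariant factors (1,1,1,1,1).

Computing H_k = (kernel of ∂_k) / (image of ∂_{k+1}):

  H_0: rank C_0 − rank ∂_1 = 6 − 5 = 1, and the invariant factors of ∂_1 are all 1, so H_0 ≅ Z.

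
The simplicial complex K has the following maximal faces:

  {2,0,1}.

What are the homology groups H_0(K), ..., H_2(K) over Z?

Order the vertices as 0 < 1 < 2. Listing each simplex with vertices in this order, K has dimension 2 with simplices:

  0-simplices (3): [0], [1], [2]
  1-simplices (3): [0,1], [0,2], [1,2]
  2-simplices (1): [0,1,2]

giving chain groups C_0 ≅ Z^3, C_1 ≅ Z^3, C_2 ≅ Z^1.

The boundary map ∂_1: C_1 → C_0 is given by ∂[p,q] = [q] − [p].
This gives a 3×3 integer matrix of rank 2; reducing to Smith normal form yields diagonal entries (1,1).

∂_2: C_2 → C_1 maps a triangle to the signed sum of its edges. For instance
  ∂[0,1,2] = [1,2] − [0,2] + [0,1].
The 3×1 boundary matrix has rank 1 and Smith normal form diag(1).

Now H_k = ker ∂_k / im ∂_{k+1}, so:

  H_0: rank C_0 − rank ∂_1 = 3 − 2 = 1, and the invariant factors of ∂_1 are all 1, so H_0 = Z.
  H_1: rank ker ∂_1 − rank ∂_2 = (3 − 2) − 1 = 0, and the invariant factors of ∂_2 are all 1, so H_1 = 0.
  H_2: rank ker ∂_2 − rank ∂_3 = (1 − 1) − 0 = 0, and there is no ∂_3, so H_2 = 0.

H_0 = Z,  H_1 = 0,  H_2 = 0.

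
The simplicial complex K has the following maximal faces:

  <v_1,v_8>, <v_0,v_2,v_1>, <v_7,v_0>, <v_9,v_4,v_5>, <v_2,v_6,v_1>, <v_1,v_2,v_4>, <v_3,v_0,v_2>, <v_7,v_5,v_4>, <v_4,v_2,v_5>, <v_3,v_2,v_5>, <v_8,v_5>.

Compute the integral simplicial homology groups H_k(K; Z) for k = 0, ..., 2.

Take the total order v_0 < v_1 < v_2 < v_3 < v_4 < v_5 < v_6 < v_7 < v_8 < v_9 on the vertex set. Then K (dimension 2) consists of the simplices:

  0-simplices (10): [v_0], [v_1], [v_2], [v_3], [v_4], [v_5], [v_6], [v_7], [v_8], [v_9]
  1-simplices (19): (19 of them)
  2-simplices (8): [v_0,v_1,v_2], [v_0,v_2,v_3], [v_1,v_2,v_4], [v_1,v_2,v_6], [v_2,v_3,v_5], [v_2,v_4,v_5], [v_4,v_5,v_7], [v_4,v_5,v_9]

so the chain groups are C_0 ≅ Z^10, C_1 ≅ Z^19, C_2 ≅ Z^8.

The boundary map ∂_1: C_1 → C_0 sends each edge [p,q] (with p < q) to q − p. For instance
  ∂[v_0,v_1] = [v_1] − [v_0].
The resulting 10×19 matrix has rank 9, and its Smith normal form has invariant factors (1,1,1,1,1,1,1,1,1).

The boundary map ∂_2: C_2 → C_1 sends each 2-simplex [p,q,r] to [q,r] − [p,r] + [p,q]. For instance
  ∂[v_4,v_5,v_9] = [v_5,v_9] − [v_4,v_9] + [v_4,v_5],
  ∂[v_0,v_1,v_2] = [v_1,v_2] − [v_0,v_2] + [v_0,v_1].
The resulting 19×8 matrix has rank 8, and its Smith normal form has invariant factors (1,1,1,1,1,1,1,1).

From H_k ≅ ker(∂_k) / im(∂_{k+1}) we obtain:

  H_0: rank C_0 − rank ∂_1 = 10 − 9 = 1, and the invariant factors of ∂_1 are all 1, so H_0 = Z.
  H_1: rank ker ∂_1 − rank ∂_2 = (19 − 9) − 8 = 2, and the invariant factors of ∂_2 are all 1, so H_1 = Z^2.
  H_2: rank ker ∂_2 − rank ∂_3 = (8 − 8) − 0 = 0, and there is no ∂_3, so H_2 = 0.

H_0 = Z,  H_1 = Z^2,  H_2 = 0.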